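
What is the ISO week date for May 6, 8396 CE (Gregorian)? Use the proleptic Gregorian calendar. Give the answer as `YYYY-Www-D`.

8396-W19-1

The weekday is Monday (ISO weekday 1).
That Monday belongs to ISO week 19 of ISO year 8396.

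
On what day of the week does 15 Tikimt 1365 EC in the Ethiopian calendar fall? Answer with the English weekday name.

Tuesday

This is JDN 2222466 (20 October 1372 Gregorian).
JDN 2222466 mod 7 = 1, and JDN 0 was a Monday, so this is a Tuesday.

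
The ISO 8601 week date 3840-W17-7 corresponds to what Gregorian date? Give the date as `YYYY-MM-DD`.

ISO week 1 of 3840 is the week containing the first Thursday of 3840.
Week 17, day 7 (Sunday) lands on 3840-04-26.

3840-04-26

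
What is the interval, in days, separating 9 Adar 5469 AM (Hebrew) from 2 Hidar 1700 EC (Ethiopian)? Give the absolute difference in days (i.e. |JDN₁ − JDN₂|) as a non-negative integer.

First date → JDN 2345309; second date → JDN 2344842.
The interval is |2345309 − 2344842| = 467 days.

467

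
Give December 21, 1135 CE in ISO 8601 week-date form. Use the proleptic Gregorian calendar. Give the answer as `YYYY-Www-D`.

1135-W51-6

The weekday is Saturday (ISO weekday 6).
That Saturday belongs to ISO week 51 of ISO year 1135.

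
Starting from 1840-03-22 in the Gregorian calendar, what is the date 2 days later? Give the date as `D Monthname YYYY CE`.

The starting date is JDN 2393187; 2393187 + 2 = 2393189.
JDN 2393189 corresponds to 24 March 1840 CE.

24 March 1840 CE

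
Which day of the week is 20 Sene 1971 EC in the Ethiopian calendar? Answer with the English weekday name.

Equivalently 27 June 1979 Gregorian, JDN 2444052.
2444052 ≡ 2 (mod 7); counting from Monday = 0 gives Wednesday.

Wednesday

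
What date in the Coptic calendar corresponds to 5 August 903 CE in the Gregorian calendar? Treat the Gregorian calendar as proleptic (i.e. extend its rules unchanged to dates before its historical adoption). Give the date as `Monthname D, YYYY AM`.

Mesori 7, 619 AM

Julian Day Number of the source date = 2051090.
Converting JDN 2051090 to the Coptic calendar gives 7 Mesori 619 AM.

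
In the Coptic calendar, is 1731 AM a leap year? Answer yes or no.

1731 mod 4 = 3; in the Coptic calendar a year is leap when year mod 4 = 3, so it is a leap year.

yes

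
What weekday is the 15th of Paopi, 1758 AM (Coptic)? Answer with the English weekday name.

Friday

In the Gregorian calendar this is 25 October 2041 (JDN 2466818).
2466818 ≡ 4 (mod 7); counting from Monday = 0 gives Friday.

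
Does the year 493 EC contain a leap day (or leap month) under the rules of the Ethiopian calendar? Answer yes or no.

493 mod 4 = 1; in the Ethiopian calendar a year is leap when year mod 4 = 3, so it is a common year.

no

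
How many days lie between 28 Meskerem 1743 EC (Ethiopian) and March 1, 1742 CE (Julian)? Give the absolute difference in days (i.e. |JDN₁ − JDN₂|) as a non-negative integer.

JDN of the first date = 2360513.
JDN of the second date = 2357383.
|2357383 − 2360513| = 3130.

3130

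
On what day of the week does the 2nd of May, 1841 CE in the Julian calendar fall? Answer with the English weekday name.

Friday

This is JDN 2393605 (14 May 1841 Gregorian).
Since JDN mod 7 = 4 (0 = Monday), the day is Friday.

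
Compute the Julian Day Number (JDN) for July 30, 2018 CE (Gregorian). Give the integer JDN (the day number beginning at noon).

2458330

JDN 2451545 is 1 January 2000 CE (Gregorian); the target day is +6785 days from there, so JDN = 2458330.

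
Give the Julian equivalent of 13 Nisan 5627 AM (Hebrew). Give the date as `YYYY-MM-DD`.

1867-04-06

Both dates share Julian Day Number 2403075; in the Julian calendar that is 6 April 1867 CE.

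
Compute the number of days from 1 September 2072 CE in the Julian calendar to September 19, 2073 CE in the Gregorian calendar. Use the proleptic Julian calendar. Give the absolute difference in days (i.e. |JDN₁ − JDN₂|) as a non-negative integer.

JDN of the first date = 2478100.
JDN of the second date = 2478470.
|2478470 − 2478100| = 370.

370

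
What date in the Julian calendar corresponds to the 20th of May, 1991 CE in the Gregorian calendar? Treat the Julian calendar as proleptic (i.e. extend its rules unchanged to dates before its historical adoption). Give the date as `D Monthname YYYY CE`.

7 May 1991 CE

For dates in this range the Gregorian date is 13 days ahead of the Julian.
20 May 1991 Gregorian − 13 days → 7 May 1991 Julian.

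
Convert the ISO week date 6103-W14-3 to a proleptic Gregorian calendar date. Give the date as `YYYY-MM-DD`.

ISO week 1 of 6103 is the week containing the first Thursday of 6103.
Week 14, day 3 (Wednesday) lands on 6103-04-04.

6103-04-04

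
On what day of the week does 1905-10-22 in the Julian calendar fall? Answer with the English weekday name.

This is JDN 2417154 (4 November 1905 Gregorian).
JDN 2417154 mod 7 = 5, and JDN 0 was a Monday, so this is a Saturday.

Saturday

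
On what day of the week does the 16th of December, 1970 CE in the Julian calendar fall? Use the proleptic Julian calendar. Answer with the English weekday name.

Tuesday

In the Gregorian calendar this is 29 December 1970 (JDN 2440950).
Since JDN mod 7 = 1 (0 = Monday), the day is Tuesday.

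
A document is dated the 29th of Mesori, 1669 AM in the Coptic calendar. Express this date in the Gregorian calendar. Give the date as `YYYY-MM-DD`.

1953-09-04

Both dates share Julian Day Number 2434625; in the Gregorian calendar that is 4 September 1953 CE.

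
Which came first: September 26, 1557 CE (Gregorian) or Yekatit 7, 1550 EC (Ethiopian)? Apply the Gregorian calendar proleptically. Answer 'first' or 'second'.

The two dates have Julian Day Numbers 2290011 and 2290149 respectively.
Since 2290011 < 2290149, the first date comes first.

first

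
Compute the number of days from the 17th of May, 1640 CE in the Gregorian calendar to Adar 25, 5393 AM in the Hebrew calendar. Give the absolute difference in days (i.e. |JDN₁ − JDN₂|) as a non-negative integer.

2628

JDN of the first date = 2320195.
JDN of the second date = 2317567.
|2317567 − 2320195| = 2628.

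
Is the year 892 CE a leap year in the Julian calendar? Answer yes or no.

yes

892 mod 4 = 0, so it is a leap year in the Julian calendar.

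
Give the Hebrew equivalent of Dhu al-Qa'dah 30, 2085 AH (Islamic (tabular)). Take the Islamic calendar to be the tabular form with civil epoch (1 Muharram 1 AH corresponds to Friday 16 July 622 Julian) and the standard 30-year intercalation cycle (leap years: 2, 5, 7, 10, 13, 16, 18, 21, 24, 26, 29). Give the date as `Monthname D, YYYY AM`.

The source date corresponds to 18 May 2645 in the Gregorian calendar (JDN 2687264).
That day falls on 1 Sivan 6405 AM in the Hebrew calendar.

Sivan 1, 6405 AM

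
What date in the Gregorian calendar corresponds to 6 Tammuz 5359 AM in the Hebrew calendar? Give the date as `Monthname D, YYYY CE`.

June 29, 1599 CE

Both dates share Julian Day Number 2305262; in the Gregorian calendar that is 29 June 1599 CE.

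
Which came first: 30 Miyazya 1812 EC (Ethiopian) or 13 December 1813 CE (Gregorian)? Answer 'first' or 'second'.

second

Converting both to JDN: 2385928 vs 2383591; the smaller is the second.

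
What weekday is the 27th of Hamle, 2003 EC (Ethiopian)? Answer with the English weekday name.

Wednesday

This is JDN 2455777 (3 August 2011 Gregorian).
Since JDN mod 7 = 2 (0 = Monday), the day is Wednesday.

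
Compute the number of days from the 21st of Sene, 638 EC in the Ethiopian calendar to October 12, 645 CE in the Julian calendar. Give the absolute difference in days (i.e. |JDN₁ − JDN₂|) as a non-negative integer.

246

JDN of the first date = 1957175.
JDN of the second date = 1956929.
|1956929 − 1957175| = 246.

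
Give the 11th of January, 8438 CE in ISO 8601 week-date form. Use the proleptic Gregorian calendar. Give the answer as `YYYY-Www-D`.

The weekday is Monday (ISO weekday 1).
That Monday belongs to ISO week 2 of ISO year 8438.

8438-W02-1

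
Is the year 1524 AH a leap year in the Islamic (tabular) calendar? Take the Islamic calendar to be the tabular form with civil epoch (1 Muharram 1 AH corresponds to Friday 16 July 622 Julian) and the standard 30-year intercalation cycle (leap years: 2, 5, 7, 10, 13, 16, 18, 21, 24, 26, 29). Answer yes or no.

yes

Year 1524 AH is year 24 of its 30-year cycle; leap positions are 2, 5, 7, 10, 13, 16, 18, 21, 24, 26, 29, so it is a leap year (355 days).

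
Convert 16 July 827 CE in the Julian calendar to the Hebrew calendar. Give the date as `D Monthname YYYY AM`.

17 Tammuz 4587 AM

Both dates share Julian Day Number 2023316; in the Hebrew calendar that is 17 Tammuz 4587 AM.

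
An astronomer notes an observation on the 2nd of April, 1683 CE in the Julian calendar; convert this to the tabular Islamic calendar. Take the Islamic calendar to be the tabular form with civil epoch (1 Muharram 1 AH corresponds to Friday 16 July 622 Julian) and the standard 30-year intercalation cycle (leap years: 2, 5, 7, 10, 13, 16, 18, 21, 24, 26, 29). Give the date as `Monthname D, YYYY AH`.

Julian Day Number of the source date = 2335865.
Converting JDN 2335865 to the tabular Islamic calendar gives 14 Rabi' al-Thani 1094 AH.

Rabi' al-Thani 14, 1094 AH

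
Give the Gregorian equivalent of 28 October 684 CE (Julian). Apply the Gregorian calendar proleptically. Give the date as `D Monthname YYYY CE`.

31 October 684 CE

At this point the Julian calendar is 3 days behind the Gregorian.
28 October 684 Julian + 3 days → 31 October 684 Gregorian.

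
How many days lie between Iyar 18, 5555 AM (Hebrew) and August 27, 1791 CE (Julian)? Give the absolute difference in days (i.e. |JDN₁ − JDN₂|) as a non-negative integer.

1338

First date → JDN 2376797; second date → JDN 2375459.
The interval is |2376797 − 2375459| = 1338 days.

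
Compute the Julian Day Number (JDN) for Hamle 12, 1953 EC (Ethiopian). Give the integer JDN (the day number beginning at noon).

2437500

In the Gregorian calendar the same day is 19 July 1961.
JDN 2400001 is 17 November 1858 CE (Gregorian), MJD 0; the target day is +37499 days from there, so JDN = 2437500.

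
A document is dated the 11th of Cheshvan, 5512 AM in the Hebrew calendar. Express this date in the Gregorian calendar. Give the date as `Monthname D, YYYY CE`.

Both dates share Julian Day Number 2360902; in the Gregorian calendar that is 30 October 1751 CE.

October 30, 1751 CE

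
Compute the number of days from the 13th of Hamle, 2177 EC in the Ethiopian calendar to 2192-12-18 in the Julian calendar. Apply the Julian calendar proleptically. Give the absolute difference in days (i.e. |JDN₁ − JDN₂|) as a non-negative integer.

First date → JDN 2519317; second date → JDN 2522038.
The interval is |2519317 − 2522038| = 2721 days.

2721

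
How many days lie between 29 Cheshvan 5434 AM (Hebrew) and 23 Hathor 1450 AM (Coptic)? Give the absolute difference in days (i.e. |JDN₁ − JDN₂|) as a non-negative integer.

JDN of the first date = 2332423.
JDN of the second date = 2354359.
|2354359 − 2332423| = 21936.

21936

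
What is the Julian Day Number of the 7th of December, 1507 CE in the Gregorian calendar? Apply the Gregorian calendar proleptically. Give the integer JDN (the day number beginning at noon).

2271820

JDN 2299161 is 15 October 1582 CE (Gregorian); the target day is −27341 days from there, so JDN = 2271820.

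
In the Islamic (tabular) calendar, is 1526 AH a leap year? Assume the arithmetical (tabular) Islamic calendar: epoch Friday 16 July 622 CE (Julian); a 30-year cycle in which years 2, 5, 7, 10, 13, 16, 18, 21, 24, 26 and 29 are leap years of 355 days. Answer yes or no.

yes

Year 1526 AH is year 26 of its 30-year cycle; leap positions are 2, 5, 7, 10, 13, 16, 18, 21, 24, 26, 29, so it is a leap year (355 days).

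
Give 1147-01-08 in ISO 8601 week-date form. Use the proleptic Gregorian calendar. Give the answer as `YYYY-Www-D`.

The weekday is Wednesday (ISO weekday 3).
That Wednesday belongs to ISO week 2 of ISO year 1147.

1147-W02-3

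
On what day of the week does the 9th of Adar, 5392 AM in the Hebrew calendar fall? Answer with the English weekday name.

Equivalently 2 March 1632 Gregorian, JDN 2317197.
Since JDN mod 7 = 1 (0 = Monday), the day is Tuesday.

Tuesday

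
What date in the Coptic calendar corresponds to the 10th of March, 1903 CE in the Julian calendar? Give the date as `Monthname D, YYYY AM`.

The source date corresponds to 23 March 1903 in the Gregorian calendar (JDN 2416197).
That day falls on 14 Paremhat 1619 AM in the Coptic calendar.

Paremhat 14, 1619 AM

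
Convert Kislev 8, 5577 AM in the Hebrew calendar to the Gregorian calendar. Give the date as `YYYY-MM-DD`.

Both dates share Julian Day Number 2384672; in the Gregorian calendar that is 28 November 1816 CE.

1816-11-28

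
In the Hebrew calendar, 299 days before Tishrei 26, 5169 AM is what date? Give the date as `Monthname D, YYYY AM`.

JDN of Tishrei 26, 5169 AM = 2235620.
2235620 − 299 = 2235321.
JDN 2235321 in the Hebrew calendar is Tevet 22, 5168 AM.

Tevet 22, 5168 AM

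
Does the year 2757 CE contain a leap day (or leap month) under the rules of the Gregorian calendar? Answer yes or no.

2757 is not divisible by 4, so it is a common year.

no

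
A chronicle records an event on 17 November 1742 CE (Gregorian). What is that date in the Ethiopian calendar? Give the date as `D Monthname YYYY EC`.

10 Hidar 1735 EC

Julian Day Number of the source date = 2357633.
Converting JDN 2357633 to the Ethiopian calendar gives 10 Hidar 1735 EC.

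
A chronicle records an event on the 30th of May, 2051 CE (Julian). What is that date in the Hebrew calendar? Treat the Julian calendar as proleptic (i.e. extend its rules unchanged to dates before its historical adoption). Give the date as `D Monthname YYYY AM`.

2 Tammuz 5811 AM

Julian Day Number of the source date = 2470335.
Converting JDN 2470335 to the Hebrew calendar gives 2 Tammuz 5811 AM.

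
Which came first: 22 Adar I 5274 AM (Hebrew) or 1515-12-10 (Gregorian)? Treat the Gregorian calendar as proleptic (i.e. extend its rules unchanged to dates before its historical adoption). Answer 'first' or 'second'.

First date → JDN 2274095; second date → JDN 2274745.
JDN 2274095 < JDN 2274745, so the first date is earlier.

first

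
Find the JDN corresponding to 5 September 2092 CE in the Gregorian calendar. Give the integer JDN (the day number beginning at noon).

2485396

JDN 2299161 is 15 October 1582 CE (Gregorian); the target day is +186235 days from there, so JDN = 2485396.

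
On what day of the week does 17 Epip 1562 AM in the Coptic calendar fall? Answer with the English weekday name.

Thursday

In the Gregorian calendar this is 23 July 1846 (JDN 2395501).
Since JDN mod 7 = 3 (0 = Monday), the day is Thursday.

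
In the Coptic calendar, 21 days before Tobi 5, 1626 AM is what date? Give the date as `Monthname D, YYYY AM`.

Koiak 14, 1626 AM

The starting date is JDN 2418685; 2418685 − 21 = 2418664.
JDN 2418664 corresponds to Koiak 14, 1626 AM.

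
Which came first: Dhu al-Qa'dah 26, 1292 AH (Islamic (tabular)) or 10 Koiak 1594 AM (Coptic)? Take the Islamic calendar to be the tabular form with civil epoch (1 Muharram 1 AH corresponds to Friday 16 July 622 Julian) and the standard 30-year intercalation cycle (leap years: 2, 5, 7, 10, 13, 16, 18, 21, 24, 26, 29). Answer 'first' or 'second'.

first

The two dates have Julian Day Numbers 2406247 and 2406972 respectively.
Since 2406247 < 2406972, the first date comes first.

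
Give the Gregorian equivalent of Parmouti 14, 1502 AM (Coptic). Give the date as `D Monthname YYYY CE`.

Julian Day Number of the source date = 2373493.
Converting JDN 2373493 to the Gregorian calendar gives 20 April 1786 CE.

20 April 1786 CE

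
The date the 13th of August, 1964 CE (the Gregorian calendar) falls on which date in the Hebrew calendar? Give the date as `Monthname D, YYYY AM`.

Both dates share Julian Day Number 2438621; in the Hebrew calendar that is 5 Elul 5724 AM.

Elul 5, 5724 AM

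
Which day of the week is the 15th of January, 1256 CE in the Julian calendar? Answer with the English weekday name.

Equivalently 22 January 1256 Gregorian, JDN 2179826.
2179826 ≡ 5 (mod 7); counting from Monday = 0 gives Saturday.

Saturday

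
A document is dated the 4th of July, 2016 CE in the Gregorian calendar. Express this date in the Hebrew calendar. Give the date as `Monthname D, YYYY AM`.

Sivan 28, 5776 AM

Both dates share Julian Day Number 2457574; in the Hebrew calendar that is 28 Sivan 5776 AM.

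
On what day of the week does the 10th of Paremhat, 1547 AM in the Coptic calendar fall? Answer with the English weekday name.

Friday

Equivalently 18 March 1831 Gregorian, JDN 2389895.
JDN 2389895 mod 7 = 4, and JDN 0 was a Monday, so this is a Friday.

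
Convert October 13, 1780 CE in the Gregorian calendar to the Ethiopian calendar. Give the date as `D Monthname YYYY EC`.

5 Tikimt 1773 EC

Julian Day Number of the source date = 2371478.
Converting JDN 2371478 to the Ethiopian calendar gives 5 Tikimt 1773 EC.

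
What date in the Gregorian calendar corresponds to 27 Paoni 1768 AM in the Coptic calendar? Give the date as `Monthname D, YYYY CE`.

July 4, 2052 CE

Both dates share Julian Day Number 2470723; in the Gregorian calendar that is 4 July 2052 CE.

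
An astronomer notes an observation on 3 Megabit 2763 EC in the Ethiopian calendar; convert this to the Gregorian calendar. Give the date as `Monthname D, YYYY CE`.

Both dates share Julian Day Number 2733223; in the Gregorian calendar that is 18 March 2771 CE.

March 18, 2771 CE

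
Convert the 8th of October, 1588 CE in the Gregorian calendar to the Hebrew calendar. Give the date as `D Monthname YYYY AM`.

Julian Day Number of the source date = 2301346.
Converting JDN 2301346 to the Hebrew calendar gives 17 Tishrei 5349 AM.

17 Tishrei 5349 AM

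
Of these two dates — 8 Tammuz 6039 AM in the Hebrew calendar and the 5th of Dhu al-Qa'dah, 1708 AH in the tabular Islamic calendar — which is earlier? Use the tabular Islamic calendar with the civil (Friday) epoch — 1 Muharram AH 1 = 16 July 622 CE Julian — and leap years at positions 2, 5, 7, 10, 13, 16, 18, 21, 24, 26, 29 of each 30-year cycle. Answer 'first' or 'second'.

first

The two dates have Julian Day Numbers 2553617 and 2553643 respectively.
Since 2553617 < 2553643, the first date comes first.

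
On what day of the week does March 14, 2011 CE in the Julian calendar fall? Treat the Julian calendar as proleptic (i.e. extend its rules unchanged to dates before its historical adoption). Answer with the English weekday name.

Sunday

This is JDN 2455648 (27 March 2011 Gregorian).
JDN 2455648 mod 7 = 6, and JDN 0 was a Monday, so this is a Sunday.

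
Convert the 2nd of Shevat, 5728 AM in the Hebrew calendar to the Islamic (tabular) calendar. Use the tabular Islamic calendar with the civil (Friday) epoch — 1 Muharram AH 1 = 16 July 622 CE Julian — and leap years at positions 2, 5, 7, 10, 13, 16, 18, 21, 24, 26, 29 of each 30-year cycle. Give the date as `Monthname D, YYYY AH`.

Dhu al-Qa'dah 2, 1387 AH

The source date corresponds to 1 February 1968 in the Gregorian calendar (JDN 2439888).
That day falls on 2 Dhu al-Qa'dah 1387 AH in the tabular Islamic calendar.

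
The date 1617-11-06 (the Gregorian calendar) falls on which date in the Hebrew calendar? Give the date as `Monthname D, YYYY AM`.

Julian Day Number of the source date = 2311967.
Converting JDN 2311967 to the Hebrew calendar gives 8 Cheshvan 5378 AM.

Cheshvan 8, 5378 AM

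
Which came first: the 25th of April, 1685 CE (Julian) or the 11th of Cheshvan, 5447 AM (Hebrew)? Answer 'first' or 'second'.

The two dates have Julian Day Numbers 2336619 and 2337161 respectively.
Since 2336619 < 2337161, the first date comes first.

first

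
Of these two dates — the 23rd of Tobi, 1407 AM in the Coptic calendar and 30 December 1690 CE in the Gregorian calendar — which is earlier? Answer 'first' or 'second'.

second

First date → JDN 2338713; second date → JDN 2338684.
JDN 2338684 < JDN 2338713, so the second date is earlier.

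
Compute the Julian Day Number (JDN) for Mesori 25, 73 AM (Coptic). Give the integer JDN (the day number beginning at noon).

Equivalently 19 August 357 (proleptic Gregorian).
JDN 2400001 is 17 November 1858 CE (Gregorian), MJD 0; the target day is −548319 days from there, so JDN = 1851682.

1851682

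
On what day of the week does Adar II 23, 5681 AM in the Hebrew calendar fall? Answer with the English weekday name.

Saturday

This is JDN 2422782 (2 April 1921 Gregorian).
Since JDN mod 7 = 5 (0 = Monday), the day is Saturday.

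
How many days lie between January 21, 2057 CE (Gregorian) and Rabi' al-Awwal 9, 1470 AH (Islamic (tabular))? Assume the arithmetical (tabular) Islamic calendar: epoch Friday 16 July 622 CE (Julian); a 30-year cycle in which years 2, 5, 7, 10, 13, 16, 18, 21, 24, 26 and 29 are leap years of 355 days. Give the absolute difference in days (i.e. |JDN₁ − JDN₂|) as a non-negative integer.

First date → JDN 2472385; second date → JDN 2469072.
The interval is |2472385 − 2469072| = 3313 days.

3313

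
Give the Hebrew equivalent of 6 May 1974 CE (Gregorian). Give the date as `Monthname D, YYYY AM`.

Iyar 14, 5734 AM

Julian Day Number of the source date = 2442174.
Converting JDN 2442174 to the Hebrew calendar gives 14 Iyar 5734 AM.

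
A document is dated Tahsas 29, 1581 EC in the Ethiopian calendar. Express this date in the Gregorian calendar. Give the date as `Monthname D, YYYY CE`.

January 4, 1589 CE

Both dates share Julian Day Number 2301434; in the Gregorian calendar that is 4 January 1589 CE.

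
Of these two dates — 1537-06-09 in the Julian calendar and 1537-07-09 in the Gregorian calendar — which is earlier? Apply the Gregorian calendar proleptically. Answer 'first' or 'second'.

The two dates have Julian Day Numbers 2282607 and 2282627 respectively.
Since 2282607 < 2282627, the first date comes first.

first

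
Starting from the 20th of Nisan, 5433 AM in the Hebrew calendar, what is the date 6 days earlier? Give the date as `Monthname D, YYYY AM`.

Nisan 14, 5433 AM

Counting 6 days back from JDN 2332207 reaches JDN 2332201, which is Nisan 14, 5433 AM.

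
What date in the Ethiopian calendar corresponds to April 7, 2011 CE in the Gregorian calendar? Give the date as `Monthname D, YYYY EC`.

Both dates share Julian Day Number 2455659; in the Ethiopian calendar that is 29 Megabit 2003 EC.

Megabit 29, 2003 EC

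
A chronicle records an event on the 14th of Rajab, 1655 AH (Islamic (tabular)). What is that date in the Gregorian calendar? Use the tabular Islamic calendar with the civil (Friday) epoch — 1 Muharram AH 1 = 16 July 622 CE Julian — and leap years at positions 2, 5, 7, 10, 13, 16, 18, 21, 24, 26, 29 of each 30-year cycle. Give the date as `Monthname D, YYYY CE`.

October 25, 2227 CE

Julian Day Number of the source date = 2534752.
Converting JDN 2534752 to the Gregorian calendar gives 25 October 2227 CE.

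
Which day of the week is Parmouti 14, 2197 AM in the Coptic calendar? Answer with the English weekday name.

In the Gregorian calendar this is 25 April 2481 (JDN 2627342).
JDN 2627342 mod 7 = 4, and JDN 0 was a Monday, so this is a Friday.

Friday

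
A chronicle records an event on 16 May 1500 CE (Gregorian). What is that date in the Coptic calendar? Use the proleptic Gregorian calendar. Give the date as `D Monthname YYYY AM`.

11 Pashons 1216 AM

Julian Day Number of the source date = 2269059.
Converting JDN 2269059 to the Coptic calendar gives 11 Pashons 1216 AM.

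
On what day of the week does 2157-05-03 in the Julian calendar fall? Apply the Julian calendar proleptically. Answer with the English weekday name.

In the Gregorian calendar this is 17 May 2157 (JDN 2509025).
JDN 2509025 mod 7 = 1, and JDN 0 was a Monday, so this is a Tuesday.

Tuesday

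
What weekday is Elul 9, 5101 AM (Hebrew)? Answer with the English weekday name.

Thursday

Equivalently 31 August 1341 Gregorian, JDN 2211093.
JDN 2211093 mod 7 = 3, and JDN 0 was a Monday, so this is a Thursday.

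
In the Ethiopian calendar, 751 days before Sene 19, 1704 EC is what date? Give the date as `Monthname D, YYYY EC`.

The starting date is JDN 2346530; 2346530 − 751 = 2345779.
JDN 2345779 corresponds to Ginbot 29, 1702 EC.

Ginbot 29, 1702 EC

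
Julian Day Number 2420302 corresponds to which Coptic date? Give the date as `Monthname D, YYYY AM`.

JDN 2420302 is 18 June 1914 in the Gregorian calendar.
In the Coptic calendar that day is Paoni 11, 1630 AM.

Paoni 11, 1630 AM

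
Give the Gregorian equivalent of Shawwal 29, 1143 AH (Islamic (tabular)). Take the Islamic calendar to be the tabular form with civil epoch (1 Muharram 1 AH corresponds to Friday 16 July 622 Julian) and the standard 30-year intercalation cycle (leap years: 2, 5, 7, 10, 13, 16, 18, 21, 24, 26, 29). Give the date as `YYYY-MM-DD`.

Both dates share Julian Day Number 2353421; in the Gregorian calendar that is 7 May 1731 CE.

1731-05-07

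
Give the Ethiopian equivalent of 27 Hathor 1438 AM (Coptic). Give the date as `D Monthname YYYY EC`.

27 Hidar 1714 EC

The source date corresponds to 4 December 1721 in the Gregorian calendar (JDN 2349980).
That day falls on 27 Hidar 1714 EC in the Ethiopian calendar.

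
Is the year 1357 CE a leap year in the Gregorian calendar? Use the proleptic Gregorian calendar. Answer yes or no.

no

1357 is not divisible by 4, so it is a common year.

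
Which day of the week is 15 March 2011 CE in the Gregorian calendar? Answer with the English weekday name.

Since JDN mod 7 = 1 (0 = Monday), the day is Tuesday.

Tuesday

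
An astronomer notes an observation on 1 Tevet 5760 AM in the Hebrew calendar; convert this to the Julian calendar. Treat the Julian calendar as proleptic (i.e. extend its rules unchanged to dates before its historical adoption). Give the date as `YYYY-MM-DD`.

1999-11-27

Julian Day Number of the source date = 2451523.
Converting JDN 2451523 to the Julian calendar gives 27 November 1999 CE.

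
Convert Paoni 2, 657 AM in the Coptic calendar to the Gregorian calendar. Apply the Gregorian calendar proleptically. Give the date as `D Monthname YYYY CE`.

Julian Day Number of the source date = 2064905.
Converting JDN 2064905 to the Gregorian calendar gives 1 June 941 CE.

1 June 941 CE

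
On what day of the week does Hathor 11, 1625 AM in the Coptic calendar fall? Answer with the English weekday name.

Friday

This is JDN 2418266 (20 November 1908 Gregorian).
2418266 ≡ 4 (mod 7); counting from Monday = 0 gives Friday.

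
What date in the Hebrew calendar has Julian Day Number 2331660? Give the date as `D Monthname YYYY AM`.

3 Cheshvan 5432 AM

The Gregorian equivalent of JDN 2331660 is 7 October 1671.
In the Hebrew calendar that day is 3 Cheshvan 5432 AM.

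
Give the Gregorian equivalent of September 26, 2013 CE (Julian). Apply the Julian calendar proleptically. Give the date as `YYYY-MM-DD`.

2013-10-09

At this point the Julian calendar is 13 days behind the Gregorian.
26 September 2013 Julian + 13 days → 9 October 2013 Gregorian.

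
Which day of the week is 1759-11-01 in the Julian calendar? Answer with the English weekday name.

Monday

This is JDN 2363837 (12 November 1759 Gregorian).
2363837 ≡ 0 (mod 7); counting from Monday = 0 gives Monday.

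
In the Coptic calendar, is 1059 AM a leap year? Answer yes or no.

1059 mod 4 = 3; in the Coptic calendar a year is leap when year mod 4 = 3, so it is a leap year.

yes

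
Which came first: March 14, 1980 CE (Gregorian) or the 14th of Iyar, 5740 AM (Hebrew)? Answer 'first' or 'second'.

First date → JDN 2444313; second date → JDN 2444360.
JDN 2444313 < JDN 2444360, so the first date is earlier.

first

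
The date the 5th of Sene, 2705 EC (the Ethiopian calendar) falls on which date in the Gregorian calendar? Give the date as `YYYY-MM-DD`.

2713-06-18

Julian Day Number of the source date = 2712131.
Converting JDN 2712131 to the Gregorian calendar gives 18 June 2713 CE.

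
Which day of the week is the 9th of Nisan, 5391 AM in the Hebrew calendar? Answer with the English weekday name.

Equivalently 11 April 1631 Gregorian, JDN 2316871.
2316871 ≡ 4 (mod 7); counting from Monday = 0 gives Friday.

Friday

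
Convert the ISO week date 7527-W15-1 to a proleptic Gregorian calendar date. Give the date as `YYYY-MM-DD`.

ISO week 1 of 7527 is the week containing the first Thursday of 7527.
Week 15, day 1 (Monday) lands on 7527-04-11.

7527-04-11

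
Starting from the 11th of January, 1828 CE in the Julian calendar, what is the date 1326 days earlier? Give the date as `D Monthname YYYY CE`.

25 May 1824 CE

JDN of the 11th of January, 1828 CE = 2388745.
2388745 − 1326 = 2387419.
JDN 2387419 in the Julian calendar is 25 May 1824 CE.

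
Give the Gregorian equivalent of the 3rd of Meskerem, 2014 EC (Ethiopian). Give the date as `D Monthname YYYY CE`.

Both dates share Julian Day Number 2459471; in the Gregorian calendar that is 13 September 2021 CE.

13 September 2021 CE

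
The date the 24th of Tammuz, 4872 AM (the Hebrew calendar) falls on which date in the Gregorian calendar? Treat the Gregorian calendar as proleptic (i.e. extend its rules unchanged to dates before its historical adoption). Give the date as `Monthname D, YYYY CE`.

Both dates share Julian Day Number 2127417; in the Gregorian calendar that is 27 July 1112 CE.

July 27, 1112 CE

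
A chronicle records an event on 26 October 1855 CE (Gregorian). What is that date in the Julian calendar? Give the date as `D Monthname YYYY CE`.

For dates in this range the Gregorian date is 12 days ahead of the Julian.
26 October 1855 Gregorian − 12 days → 14 October 1855 Julian.

14 October 1855 CE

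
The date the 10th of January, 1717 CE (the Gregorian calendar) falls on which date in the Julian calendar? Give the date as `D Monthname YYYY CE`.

30 December 1716 CE

The Julian–Gregorian offset here is 11 days (Julian trailing).
10 January 1717 Gregorian − 11 days → 30 December 1716 Julian.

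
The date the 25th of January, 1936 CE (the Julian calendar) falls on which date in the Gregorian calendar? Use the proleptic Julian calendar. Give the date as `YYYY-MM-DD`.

1936-02-07

The Julian–Gregorian offset here is 13 days (Julian trailing).
25 January 1936 Julian + 13 days → 7 February 1936 Gregorian.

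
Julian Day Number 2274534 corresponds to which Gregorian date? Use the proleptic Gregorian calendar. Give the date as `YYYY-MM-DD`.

Counting from JDN 2299161 = 15 Oct 1582 gives an offset of -24627 days.

1515-05-13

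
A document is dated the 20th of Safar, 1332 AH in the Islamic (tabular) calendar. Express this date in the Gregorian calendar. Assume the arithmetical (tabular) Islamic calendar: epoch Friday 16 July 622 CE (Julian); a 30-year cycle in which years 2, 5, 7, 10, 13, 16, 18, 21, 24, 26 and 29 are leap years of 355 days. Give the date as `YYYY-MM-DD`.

1914-01-18

Julian Day Number of the source date = 2420151.
Converting JDN 2420151 to the Gregorian calendar gives 18 January 1914 CE.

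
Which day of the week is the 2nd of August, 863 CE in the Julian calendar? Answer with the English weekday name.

Monday

Equivalently 6 August 863 Gregorian, JDN 2036482.
2036482 ≡ 0 (mod 7); counting from Monday = 0 gives Monday.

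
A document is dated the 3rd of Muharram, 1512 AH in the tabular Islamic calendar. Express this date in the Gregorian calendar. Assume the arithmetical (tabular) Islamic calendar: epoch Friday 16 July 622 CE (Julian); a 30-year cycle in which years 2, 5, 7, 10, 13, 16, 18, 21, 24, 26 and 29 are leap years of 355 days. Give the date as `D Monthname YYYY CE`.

Julian Day Number of the source date = 2483890.
Converting JDN 2483890 to the Gregorian calendar gives 22 July 2088 CE.

22 July 2088 CE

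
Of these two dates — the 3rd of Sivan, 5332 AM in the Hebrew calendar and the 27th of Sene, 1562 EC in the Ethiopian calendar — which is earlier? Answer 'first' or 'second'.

second

First date → JDN 2295366; second date → JDN 2294672.
JDN 2294672 < JDN 2295366, so the second date is earlier.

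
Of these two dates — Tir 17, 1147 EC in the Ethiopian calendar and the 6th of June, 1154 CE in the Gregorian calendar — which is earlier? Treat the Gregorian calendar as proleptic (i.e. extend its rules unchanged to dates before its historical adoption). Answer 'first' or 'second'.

second

The two dates have Julian Day Numbers 2142933 and 2142706 respectively.
Since 2142706 < 2142933, the second date comes first.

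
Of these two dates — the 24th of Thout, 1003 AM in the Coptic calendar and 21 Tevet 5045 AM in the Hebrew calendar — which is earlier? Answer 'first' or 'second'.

second

Converting both to JDN: 2191033 vs 2190403; the smaller is the second.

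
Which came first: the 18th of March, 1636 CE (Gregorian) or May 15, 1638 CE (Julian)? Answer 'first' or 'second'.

The two dates have Julian Day Numbers 2318674 and 2319472 respectively.
Since 2318674 < 2319472, the first date comes first.

first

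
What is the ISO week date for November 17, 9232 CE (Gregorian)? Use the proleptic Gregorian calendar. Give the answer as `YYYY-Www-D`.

The weekday is Wednesday (ISO weekday 3).
That Wednesday belongs to ISO week 47 of ISO year 9232.

9232-W47-3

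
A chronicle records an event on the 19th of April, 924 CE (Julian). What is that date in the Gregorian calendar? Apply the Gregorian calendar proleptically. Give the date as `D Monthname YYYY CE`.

24 April 924 CE

At this point the Julian calendar is 5 days behind the Gregorian.
19 April 924 Julian + 5 days → 24 April 924 Gregorian.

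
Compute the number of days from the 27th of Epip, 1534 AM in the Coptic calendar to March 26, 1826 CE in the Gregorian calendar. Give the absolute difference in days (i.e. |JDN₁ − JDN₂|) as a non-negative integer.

JDN of the first date = 2385284.
JDN of the second date = 2388077.
|2388077 − 2385284| = 2793.

2793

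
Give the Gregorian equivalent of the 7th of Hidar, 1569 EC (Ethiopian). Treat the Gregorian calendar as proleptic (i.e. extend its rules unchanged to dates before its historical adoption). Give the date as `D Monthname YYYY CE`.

Julian Day Number of the source date = 2296999.
Converting JDN 2296999 to the Gregorian calendar gives 13 November 1576 CE.

13 November 1576 CE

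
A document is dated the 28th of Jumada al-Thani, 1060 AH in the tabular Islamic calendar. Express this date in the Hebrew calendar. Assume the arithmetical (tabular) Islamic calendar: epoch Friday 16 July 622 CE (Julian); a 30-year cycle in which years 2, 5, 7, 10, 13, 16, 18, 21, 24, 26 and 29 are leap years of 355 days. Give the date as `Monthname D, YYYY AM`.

The source date corresponds to 28 June 1650 in the Gregorian calendar (JDN 2323889).
That day falls on 29 Sivan 5410 AM in the Hebrew calendar.

Sivan 29, 5410 AM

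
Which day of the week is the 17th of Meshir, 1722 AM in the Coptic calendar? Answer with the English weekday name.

Equivalently 24 February 2006 Gregorian, JDN 2453791.
JDN 2453791 mod 7 = 4, and JDN 0 was a Monday, so this is a Friday.

Friday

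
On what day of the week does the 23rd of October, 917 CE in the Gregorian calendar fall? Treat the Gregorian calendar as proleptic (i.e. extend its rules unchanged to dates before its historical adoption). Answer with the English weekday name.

Since JDN mod 7 = 5 (0 = Monday), the day is Saturday.

Saturday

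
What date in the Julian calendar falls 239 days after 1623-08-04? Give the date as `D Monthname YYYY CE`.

Counting 239 days forward from JDN 2314074 reaches JDN 2314313, which is 30 March 1624 CE.

30 March 1624 CE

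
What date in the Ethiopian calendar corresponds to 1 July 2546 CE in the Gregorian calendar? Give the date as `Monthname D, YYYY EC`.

Sene 20, 2538 EC

Julian Day Number of the source date = 2651149.
Converting JDN 2651149 to the Ethiopian calendar gives 20 Sene 2538 EC.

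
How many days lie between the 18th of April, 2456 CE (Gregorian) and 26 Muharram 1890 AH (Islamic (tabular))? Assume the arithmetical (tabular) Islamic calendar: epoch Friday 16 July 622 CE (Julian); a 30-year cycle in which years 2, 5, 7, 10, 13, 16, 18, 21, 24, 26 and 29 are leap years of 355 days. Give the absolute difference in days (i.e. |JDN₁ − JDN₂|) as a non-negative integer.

340

First date → JDN 2618204; second date → JDN 2617864.
The interval is |2618204 − 2617864| = 340 days.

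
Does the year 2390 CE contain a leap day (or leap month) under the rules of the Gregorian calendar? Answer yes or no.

no

2390 is not divisible by 4, so it is a common year.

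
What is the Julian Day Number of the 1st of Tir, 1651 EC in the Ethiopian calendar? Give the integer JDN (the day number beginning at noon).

2327003

Equivalently 6 January 1659 (Gregorian).
JDN 2299161 is 15 October 1582 CE (Gregorian); the target day is +27842 days from there, so JDN = 2327003.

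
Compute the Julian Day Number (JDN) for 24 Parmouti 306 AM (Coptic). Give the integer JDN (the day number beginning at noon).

In the proleptic Gregorian calendar the same day is 21 April 590.
JDN 2451545 is 1 January 2000 CE (Gregorian); the target day is −514881 days from there, so JDN = 1936664.

1936664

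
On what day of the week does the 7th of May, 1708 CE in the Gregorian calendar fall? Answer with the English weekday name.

Monday

2345021 ≡ 0 (mod 7); counting from Monday = 0 gives Monday.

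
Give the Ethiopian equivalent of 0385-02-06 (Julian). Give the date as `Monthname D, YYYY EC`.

Julian Day Number of the source date = 1861716.
Converting JDN 1861716 to the Ethiopian calendar gives 12 Yekatit 377 EC.

Yekatit 12, 377 EC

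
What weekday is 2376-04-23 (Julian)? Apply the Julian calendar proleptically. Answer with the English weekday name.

Sunday

This is JDN 2589005 (9 May 2376 Gregorian).
2589005 ≡ 6 (mod 7); counting from Monday = 0 gives Sunday.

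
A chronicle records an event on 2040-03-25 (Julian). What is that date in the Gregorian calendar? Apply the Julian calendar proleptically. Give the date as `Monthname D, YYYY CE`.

The Julian–Gregorian offset here is 13 days (Julian trailing).
25 March 2040 Julian + 13 days → 7 April 2040 Gregorian.

April 7, 2040 CE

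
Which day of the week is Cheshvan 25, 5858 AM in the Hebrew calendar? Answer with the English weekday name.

Thursday

Equivalently 31 October 2097 Gregorian, JDN 2487278.
JDN 2487278 mod 7 = 3, and JDN 0 was a Monday, so this is a Thursday.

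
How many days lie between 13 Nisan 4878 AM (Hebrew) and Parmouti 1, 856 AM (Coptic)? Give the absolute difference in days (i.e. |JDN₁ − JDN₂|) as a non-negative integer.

JDN of the first date = 2129504.
JDN of the second date = 2137529.
|2137529 − 2129504| = 8025.

8025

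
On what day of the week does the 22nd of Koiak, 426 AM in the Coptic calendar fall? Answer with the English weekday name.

Wednesday

Equivalently 22 December 709 Gregorian, JDN 1980372.
1980372 ≡ 2 (mod 7); counting from Monday = 0 gives Wednesday.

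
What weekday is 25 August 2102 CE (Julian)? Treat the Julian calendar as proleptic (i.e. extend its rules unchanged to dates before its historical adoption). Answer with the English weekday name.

In the Gregorian calendar this is 8 September 2102 (JDN 2489050).
Since JDN mod 7 = 4 (0 = Monday), the day is Friday.

Friday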